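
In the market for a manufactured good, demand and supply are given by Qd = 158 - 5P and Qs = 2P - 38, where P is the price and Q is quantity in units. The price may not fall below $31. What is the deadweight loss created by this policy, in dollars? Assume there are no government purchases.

Without the control the market clears where 158 - 5P = 2P - 38, i.e. P* = 28 and Q* = 18.
Because the floor (31) lies above the market-clearing price, it is binding.
At P = 31: Qd = 158 - 5·31 = 3 and Qs = 2·31 - 38 = 24.
Quantity traded falls to 3. At Q = 3 the demand price is (158 - 3)/5 = 31 and the supply price is (38 + 3)/2 = 20.5.
Deadweight loss = ½ · (31 - 20.5) · (18 - 3) = ½ · 10.5 · 15 = 78.75.

78.75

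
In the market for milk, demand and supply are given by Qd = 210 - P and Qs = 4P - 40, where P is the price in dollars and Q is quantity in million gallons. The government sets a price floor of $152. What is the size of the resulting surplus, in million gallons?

510

Setting quantity demanded equal to quantity supplied, 210 - P = 4P - 40, gives P* = 50 and Q* = 160.
Since 152 > 50, the floor is binding.
At P = 152: Qd = 210 - 152 = 58 and Qs = 4·152 - 40 = 568.
Surplus = Qs - Qd = 568 - 58 = 510.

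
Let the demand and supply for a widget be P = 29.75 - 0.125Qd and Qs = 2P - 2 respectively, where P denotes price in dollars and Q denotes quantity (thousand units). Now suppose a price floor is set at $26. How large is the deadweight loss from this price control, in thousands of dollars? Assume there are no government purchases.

80

Rearranging demand gives Qd = 238 - 8P. Equilibrium: 238 - 8P = 2P - 2, so 240 = 10P and P* = 24, Q* = 46.
The floor of 26 is above the equilibrium price 24, so it binds.
At P = 26: Qd = 238 - 8·26 = 30 and Qs = 2·26 - 2 = 50.
Quantity traded falls to 30. At Q = 30 the demand price is (238 - 30)/8 = 26 and the supply price is (2 + 30)/2 = 16.
Deadweight loss = ½ · (26 - 16) · (46 - 30) = ½ · 10 · 16 = 80.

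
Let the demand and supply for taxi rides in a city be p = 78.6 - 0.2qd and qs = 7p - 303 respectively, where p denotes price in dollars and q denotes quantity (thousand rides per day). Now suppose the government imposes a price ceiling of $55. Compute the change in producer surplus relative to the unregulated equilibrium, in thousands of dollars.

Rearranging demand gives qd = 393 - 5p. Without the control the market clears where 393 - 5p = 7p - 303, i.e. p* = 58 and q* = 103.
Because the ceiling (55) lies below the market-clearing price, it is binding.
At p = 55: qd = 393 - 5·55 = 118 and qs = 7·55 - 303 = 82.
Producer surplus without the control is ½ · (58 - 303/7) · 103 = 10609/14.
With the ceiling, producers sell 82 units at 55, so PS = ½ · (55 - 303/7) · 82 = 3362/7.
Change in producer surplus = 3362/7 - 10609/14 = -277.5.

-277.5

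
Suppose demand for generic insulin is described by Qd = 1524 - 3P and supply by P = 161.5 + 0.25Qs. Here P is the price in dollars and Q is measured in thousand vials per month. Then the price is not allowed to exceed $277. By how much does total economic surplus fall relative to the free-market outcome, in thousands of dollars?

5082

Rearranging supply gives Qs = 4P - 646. Equilibrium: 1524 - 3P = 4P - 646, so 2170 = 7P and P* = 310, Q* = 594.
Since 277 < 310, the ceiling is binding.
At P = 277: Qd = 1524 - 3·277 = 693 and Qs = 4·277 - 646 = 462.
Quantity traded falls to 462. At Q = 462 the demand price is (1524 - 462)/3 = 354 and the supply price is (646 + 462)/4 = 277.
Deadweight loss = ½ · (354 - 277) · (594 - 462) = ½ · 77 · 132 = 5082.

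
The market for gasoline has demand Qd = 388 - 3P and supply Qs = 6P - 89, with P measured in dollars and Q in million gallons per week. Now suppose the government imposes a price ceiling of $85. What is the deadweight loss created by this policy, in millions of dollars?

0

In a free market, 388 - 3P = 6P - 89 gives the equilibrium P* = 53, Q* = 229.
The ceiling of 85 is above the equilibrium price 53, so it is not binding; the market clears at P* = 53, Q* = 229.
Since the control does not bind, no trades are prevented and deadweight loss is zero.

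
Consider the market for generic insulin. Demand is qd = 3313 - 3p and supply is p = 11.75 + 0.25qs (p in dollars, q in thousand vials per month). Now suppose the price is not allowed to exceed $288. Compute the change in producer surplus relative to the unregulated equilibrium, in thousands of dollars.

-285888

Rearranging supply gives qs = 4p - 47. In a free market, 3313 - 3p = 4p - 47 gives the equilibrium p* = 480, q* = 1873.
The ceiling of 288 is below the equilibrium price 480, so it binds.
At p = 288: qd = 3313 - 3·288 = 2449 and qs = 4·288 - 47 = 1105.
Producer surplus without the control is ½ · (480 - 11.75) · 1873 = 438516.125.
With the ceiling, producers sell 1105 units at 288, so PS = ½ · (288 - 11.75) · 1105 = 152628.125.
Change in producer surplus = 152628.125 - 438516.125 = -285888.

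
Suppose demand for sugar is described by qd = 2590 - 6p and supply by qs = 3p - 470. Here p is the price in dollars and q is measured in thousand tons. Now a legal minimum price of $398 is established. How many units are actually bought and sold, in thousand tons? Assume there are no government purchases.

202

Equilibrium: 2590 - 6p = 3p - 470, so 3060 = 9p and p* = 340, q* = 550.
Since 398 > 340, the floor is binding.
At p = 398: qd = 2590 - 6·398 = 202 and qs = 3·398 - 470 = 724.
The quantity actually transacted is the short side, demand: 202.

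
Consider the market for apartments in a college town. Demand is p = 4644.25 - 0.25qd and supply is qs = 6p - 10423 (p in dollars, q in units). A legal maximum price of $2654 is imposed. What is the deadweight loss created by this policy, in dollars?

453870

Rearranging demand gives qd = 18577 - 4p. Equilibrium: 18577 - 4p = 6p - 10423, so 29000 = 10p and p* = 2900, q* = 6977.
Since 2654 < 2900, the ceiling is binding.
At p = 2654: qd = 18577 - 4·2654 = 7961 and qs = 6·2654 - 10423 = 5501.
Quantity traded falls to 5501. At q = 5501 the demand price is (18577 - 5501)/4 = 3269 and the supply price is (10423 + 5501)/6 = 2654.
Deadweight loss = ½ · (3269 - 2654) · (6977 - 5501) = ½ · 615 · 1476 = 453870.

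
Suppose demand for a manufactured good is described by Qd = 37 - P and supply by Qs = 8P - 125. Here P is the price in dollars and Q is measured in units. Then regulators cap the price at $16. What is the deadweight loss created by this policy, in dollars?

144

Without the control the market clears where 37 - P = 8P - 125, i.e. P* = 18 and Q* = 19.
Because the ceiling (16) lies below the market-clearing price, it is binding.
At P = 16: Qd = 37 - 16 = 21 and Qs = 8·16 - 125 = 3.
Quantity traded falls to 3. At Q = 3 the demand price is 37 - 3 = 34 and the supply price is (125 + 3)/8 = 16.
Deadweight loss = ½ · (34 - 16) · (19 - 3) = ½ · 18 · 16 = 144.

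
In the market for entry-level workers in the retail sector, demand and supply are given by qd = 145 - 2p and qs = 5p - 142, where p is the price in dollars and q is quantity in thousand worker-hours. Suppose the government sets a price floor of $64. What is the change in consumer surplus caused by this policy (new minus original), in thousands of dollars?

Without the control the market clears where 145 - 2p = 5p - 142, i.e. p* = 41 and q* = 63.
Since 64 > 41, the floor is binding.
At p = 64: qd = 145 - 2·64 = 17 and qs = 5·64 - 142 = 178.
Consumer surplus without the control is ½ · (72.5 - 41) · 63 = 992.25.
With the floor, consumers buy 17 units at 64, so CS = ½ · (72.5 - 64) · 17 = 72.25.
Change in consumer surplus = 72.25 - 992.25 = -920.

-920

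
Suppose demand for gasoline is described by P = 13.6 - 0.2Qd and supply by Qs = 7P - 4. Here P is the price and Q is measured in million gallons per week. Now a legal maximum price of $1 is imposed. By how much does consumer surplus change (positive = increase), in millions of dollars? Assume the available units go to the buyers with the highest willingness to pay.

-107.5

Rearranging demand gives Qd = 68 - 5P. Without the control the market clears where 68 - 5P = 7P - 4, i.e. P* = 6 and Q* = 38.
Since 1 < 6, the ceiling is binding.
At P = 1: Qd = 68 - 5·1 = 63 and Qs = 7·1 - 4 = 3.
Consumer surplus without the control is ½ · (13.6 - 6) · 38 = 144.4.
With the ceiling, 3 units are sold at 1 (assume they go to the highest-value buyers). The demand price at Q = 3 is 13, so CS = ½ · [(13.6 - 1) + (13 - 1)] · 3 = 36.9.
Change in consumer surplus = 36.9 - 144.4 = -107.5.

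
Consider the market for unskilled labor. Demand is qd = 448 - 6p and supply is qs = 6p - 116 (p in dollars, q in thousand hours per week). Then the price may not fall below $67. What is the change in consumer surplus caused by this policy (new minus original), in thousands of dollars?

Setting quantity demanded equal to quantity supplied, 448 - 6p = 6p - 116, gives p* = 47 and q* = 166.
The floor of 67 is above the equilibrium price 47, so it binds.
At p = 67: qd = 448 - 6·67 = 46 and qs = 6·67 - 116 = 286.
Consumer surplus without the control is ½ · (224/3 - 47) · 166 = 6889/3.
With the floor, consumers buy 46 units at 67, so CS = ½ · (224/3 - 67) · 46 = 529/3.
Change in consumer surplus = 529/3 - 6889/3 = -2120.

-2120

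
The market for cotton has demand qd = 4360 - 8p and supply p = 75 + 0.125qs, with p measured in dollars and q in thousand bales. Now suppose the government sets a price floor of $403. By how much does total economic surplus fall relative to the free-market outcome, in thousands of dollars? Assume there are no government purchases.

Rearranging supply gives qs = 8p - 600. Setting quantity demanded equal to quantity supplied, 4360 - 8p = 8p - 600, gives p* = 310 and q* = 1880.
Since 403 > 310, the floor is binding.
At p = 403: qd = 4360 - 8·403 = 1136 and qs = 8·403 - 600 = 2624.
Quantity traded falls to 1136. At q = 1136 the demand price is (4360 - 1136)/8 = 403 and the supply price is (600 + 1136)/8 = 217.
Deadweight loss = ½ · (403 - 217) · (1880 - 1136) = ½ · 186 · 744 = 69192.

69192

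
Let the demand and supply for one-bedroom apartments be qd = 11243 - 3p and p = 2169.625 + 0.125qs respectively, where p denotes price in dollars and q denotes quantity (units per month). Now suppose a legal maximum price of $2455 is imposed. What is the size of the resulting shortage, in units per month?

Rearranging supply gives qs = 8p - 17357. Setting quantity demanded equal to quantity supplied, 11243 - 3p = 8p - 17357, gives p* = 2600 and q* = 3443.
Because the ceiling (2455) lies below the market-clearing price, it is binding.
At p = 2455: qd = 11243 - 3·2455 = 3878 and qs = 8·2455 - 17357 = 2283.
Shortage = qd - qs = 3878 - 2283 = 1595.

1595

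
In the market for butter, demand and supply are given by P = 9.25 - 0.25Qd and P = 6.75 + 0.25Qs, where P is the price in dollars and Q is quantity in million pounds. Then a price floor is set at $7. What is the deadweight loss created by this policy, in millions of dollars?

0

Rearranging demand gives Qd = 37 - 4P; rearranging supply gives Qs = 4P - 27. In a free market, 37 - 4P = 4P - 27 gives the equilibrium P* = 8, Q* = 5.
Since 7 is below P* = 8, the floor does not bind and the free-market outcome prevails.
Since the control does not bind, no trades are prevented and deadweight loss is zero.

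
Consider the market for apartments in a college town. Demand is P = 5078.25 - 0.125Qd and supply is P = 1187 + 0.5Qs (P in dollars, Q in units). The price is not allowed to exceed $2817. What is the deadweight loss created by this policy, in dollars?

2749111.25

Rearranging demand gives Qd = 40626 - 8P; rearranging supply gives Qs = 2P - 2374. Equilibrium: 40626 - 8P = 2P - 2374, so 43000 = 10P and P* = 4300, Q* = 6226.
Because the ceiling (2817) lies below the market-clearing price, it is binding.
At P = 2817: Qd = 40626 - 8·2817 = 18090 and Qs = 2·2817 - 2374 = 3260.
Quantity traded falls to 3260. At Q = 3260 the demand price is (40626 - 3260)/8 = 4670.75 and the supply price is (2374 + 3260)/2 = 2817.
Deadweight loss = ½ · (4670.75 - 2817) · (6226 - 3260) = ½ · 1853.75 · 2966 = 2749111.25.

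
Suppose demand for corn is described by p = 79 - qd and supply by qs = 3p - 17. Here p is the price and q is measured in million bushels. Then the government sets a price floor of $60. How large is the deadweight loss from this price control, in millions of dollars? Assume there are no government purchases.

864

Rearranging demand gives qd = 79 - p. Equilibrium: 79 - p = 3p - 17, so 96 = 4p and p* = 24, q* = 55.
The floor of 60 is above the equilibrium price 24, so it binds.
At p = 60: qd = 79 - 60 = 19 and qs = 3·60 - 17 = 163.
Quantity traded falls to 19. At q = 19 the demand price is 79 - 19 = 60 and the supply price is (17 + 19)/3 = 12.
Deadweight loss = ½ · (60 - 12) · (55 - 19) = ½ · 48 · 36 = 864.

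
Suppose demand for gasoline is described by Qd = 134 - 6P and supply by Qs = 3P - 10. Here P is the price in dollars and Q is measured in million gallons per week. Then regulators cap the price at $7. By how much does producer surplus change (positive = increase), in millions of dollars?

-220.5

Equilibrium: 134 - 6P = 3P - 10, so 144 = 9P and P* = 16, Q* = 38.
The ceiling of 7 is below the equilibrium price 16, so it binds.
At P = 7: Qd = 134 - 6·7 = 92 and Qs = 3·7 - 10 = 11.
Producer surplus without the control is ½ · (16 - 10/3) · 38 = 722/3.
With the ceiling, producers sell 11 units at 7, so PS = ½ · (7 - 10/3) · 11 = 121/6.
Change in producer surplus = 121/6 - 722/3 = -220.5.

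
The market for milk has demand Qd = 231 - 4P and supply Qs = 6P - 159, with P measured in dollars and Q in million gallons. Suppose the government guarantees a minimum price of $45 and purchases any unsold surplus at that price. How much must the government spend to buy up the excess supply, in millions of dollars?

2700

Equilibrium: 231 - 4P = 6P - 159, so 390 = 10P and P* = 39, Q* = 75.
Since 45 > 39, the floor is binding.
At P = 45: Qd = 231 - 4·45 = 51 and Qs = 6·45 - 159 = 111.
Surplus = Qs - Qd = 60.
Government expenditure = surplus × support price = 60 × 45 = 2700.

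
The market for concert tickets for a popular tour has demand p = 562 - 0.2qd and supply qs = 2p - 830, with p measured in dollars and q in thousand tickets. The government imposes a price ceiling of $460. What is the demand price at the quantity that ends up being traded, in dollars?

Rearranging demand gives qd = 2810 - 5p. Without the control the market clears where 2810 - 5p = 2p - 830, i.e. p* = 520 and q* = 210.
Since 460 < 520, the ceiling is binding.
At p = 460: qd = 2810 - 5·460 = 510 and qs = 2·460 - 830 = 90.
Only 90 units reach the market. On the demand curve, the marginal buyer's willingness to pay at q = 90 is (2810 - 90)/5 = 544.

544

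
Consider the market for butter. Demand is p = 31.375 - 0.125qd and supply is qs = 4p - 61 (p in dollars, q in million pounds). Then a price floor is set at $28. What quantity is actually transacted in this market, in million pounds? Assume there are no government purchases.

27

Rearranging demand gives qd = 251 - 8p. Setting quantity demanded equal to quantity supplied, 251 - 8p = 4p - 61, gives p* = 26 and q* = 43.
The floor of 28 is above the equilibrium price 26, so it binds.
At p = 28: qd = 251 - 8·28 = 27 and qs = 4·28 - 61 = 51.
The quantity actually transacted is the short side, demand: 27.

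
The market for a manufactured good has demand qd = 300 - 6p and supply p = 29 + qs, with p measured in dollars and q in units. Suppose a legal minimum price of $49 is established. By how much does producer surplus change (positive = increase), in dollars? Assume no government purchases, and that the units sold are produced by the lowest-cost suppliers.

-60

Rearranging supply gives qs = p - 29. Equilibrium: 300 - 6p = p - 29, so 329 = 7p and p* = 47, q* = 18.
Because the floor (49) lies above the market-clearing price, it is binding.
At p = 49: qd = 300 - 6·49 = 6 and qs = 49 - 29 = 20.
Producer surplus without the control is ½ · (47 - 29) · 18 = 162.
With the floor, 6 units are sold at 49. The supply price at q = 6 is 35, so PS = ½ · [(49 - 29) + (49 - 35)] · 6 = 102.
Change in producer surplus = 102 - 162 = -60.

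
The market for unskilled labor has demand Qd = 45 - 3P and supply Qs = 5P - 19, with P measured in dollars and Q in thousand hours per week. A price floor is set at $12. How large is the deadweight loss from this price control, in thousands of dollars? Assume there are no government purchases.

Setting quantity demanded equal to quantity supplied, 45 - 3P = 5P - 19, gives P* = 8 and Q* = 21.
The floor of 12 is above the equilibrium price 8, so it binds.
At P = 12: Qd = 45 - 3·12 = 9 and Qs = 5·12 - 19 = 41.
Quantity traded falls to 9. At Q = 9 the demand price is (45 - 9)/3 = 12 and the supply price is (19 + 9)/5 = 5.6.
Deadweight loss = ½ · (12 - 5.6) · (21 - 9) = ½ · 6.4 · 12 = 38.4.

38.4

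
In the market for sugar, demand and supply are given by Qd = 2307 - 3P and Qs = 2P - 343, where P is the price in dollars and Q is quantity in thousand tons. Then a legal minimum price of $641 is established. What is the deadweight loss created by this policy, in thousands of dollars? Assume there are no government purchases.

In a free market, 2307 - 3P = 2P - 343 gives the equilibrium P* = 530, Q* = 717.
Since 641 > 530, the floor is binding.
At P = 641: Qd = 2307 - 3·641 = 384 and Qs = 2·641 - 343 = 939.
Quantity traded falls to 384. At Q = 384 the demand price is (2307 - 384)/3 = 641 and the supply price is (343 + 384)/2 = 363.5.
Deadweight loss = ½ · (641 - 363.5) · (717 - 384) = ½ · 277.5 · 333 = 46203.75.

46203.75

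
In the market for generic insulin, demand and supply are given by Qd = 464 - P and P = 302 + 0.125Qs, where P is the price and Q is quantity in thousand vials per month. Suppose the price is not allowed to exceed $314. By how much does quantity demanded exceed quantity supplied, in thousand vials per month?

Rearranging supply gives Qs = 8P - 2416. Without the control the market clears where 464 - P = 8P - 2416, i.e. P* = 320 and Q* = 144.
The ceiling of 314 is below the equilibrium price 320, so it binds.
At P = 314: Qd = 464 - 314 = 150 and Qs = 8·314 - 2416 = 96.
Shortage = Qd - Qs = 150 - 96 = 54.

54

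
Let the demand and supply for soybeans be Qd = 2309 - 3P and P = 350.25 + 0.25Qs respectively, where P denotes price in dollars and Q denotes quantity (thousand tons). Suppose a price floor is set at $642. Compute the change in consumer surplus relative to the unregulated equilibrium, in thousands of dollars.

Rearranging supply gives Qs = 4P - 1401. Setting quantity demanded equal to quantity supplied, 2309 - 3P = 4P - 1401, gives P* = 530 and Q* = 719.
Because the floor (642) lies above the market-clearing price, it is binding.
At P = 642: Qd = 2309 - 3·642 = 383 and Qs = 4·642 - 1401 = 1167.
Consumer surplus without the control is ½ · (2309/3 - 530) · 719 = 516961/6.
With the floor, consumers buy 383 units at 642, so CS = ½ · (2309/3 - 642) · 383 = 146689/6.
Change in consumer surplus = 146689/6 - 516961/6 = -61712.

-61712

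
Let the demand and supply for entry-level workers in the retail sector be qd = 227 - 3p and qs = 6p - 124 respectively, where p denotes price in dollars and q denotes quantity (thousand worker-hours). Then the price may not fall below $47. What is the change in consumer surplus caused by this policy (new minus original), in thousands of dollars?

Setting quantity demanded equal to quantity supplied, 227 - 3p = 6p - 124, gives p* = 39 and q* = 110.
The floor of 47 is above the equilibrium price 39, so it binds.
At p = 47: qd = 227 - 3·47 = 86 and qs = 6·47 - 124 = 158.
Consumer surplus without the control is ½ · (227/3 - 39) · 110 = 6050/3.
With the floor, consumers buy 86 units at 47, so CS = ½ · (227/3 - 47) · 86 = 3698/3.
Change in consumer surplus = 3698/3 - 6050/3 = -784.

-784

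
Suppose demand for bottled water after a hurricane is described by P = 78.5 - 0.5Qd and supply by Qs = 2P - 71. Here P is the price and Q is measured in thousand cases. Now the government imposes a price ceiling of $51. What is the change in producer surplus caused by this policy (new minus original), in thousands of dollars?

Rearranging demand gives Qd = 157 - 2P. Without the control the market clears where 157 - 2P = 2P - 71, i.e. P* = 57 and Q* = 43.
Because the ceiling (51) lies below the market-clearing price, it is binding.
At P = 51: Qd = 157 - 2·51 = 55 and Qs = 2·51 - 71 = 31.
Producer surplus without the control is ½ · (57 - 35.5) · 43 = 462.25.
With the ceiling, producers sell 31 units at 51, so PS = ½ · (51 - 35.5) · 31 = 240.25.
Change in producer surplus = 240.25 - 462.25 = -222.

-222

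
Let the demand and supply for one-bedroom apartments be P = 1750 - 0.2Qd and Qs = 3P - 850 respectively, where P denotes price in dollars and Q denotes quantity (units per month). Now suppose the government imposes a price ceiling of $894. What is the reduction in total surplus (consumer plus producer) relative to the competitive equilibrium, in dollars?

224726.4

Rearranging demand gives Qd = 8750 - 5P. Without the control the market clears where 8750 - 5P = 3P - 850, i.e. P* = 1200 and Q* = 2750.
The ceiling of 894 is below the equilibrium price 1200, so it binds.
At P = 894: Qd = 8750 - 5·894 = 4280 and Qs = 3·894 - 850 = 1832.
Quantity traded falls to 1832. At Q = 1832 the demand price is (8750 - 1832)/5 = 1383.6 and the supply price is (850 + 1832)/3 = 894.
Deadweight loss = ½ · (1383.6 - 894) · (2750 - 1832) = ½ · 489.6 · 918 = 224726.4.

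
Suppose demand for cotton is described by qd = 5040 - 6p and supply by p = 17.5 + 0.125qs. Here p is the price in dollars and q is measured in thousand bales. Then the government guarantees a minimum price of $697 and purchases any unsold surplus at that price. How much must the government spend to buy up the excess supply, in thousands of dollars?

3190866

Rearranging supply gives qs = 8p - 140. Equilibrium: 5040 - 6p = 8p - 140, so 5180 = 14p and p* = 370, q* = 2820.
Since 697 > 370, the floor is binding.
At p = 697: qd = 5040 - 6·697 = 858 and qs = 8·697 - 140 = 5436.
Surplus = qs - qd = 4578.
Government expenditure = surplus × support price = 4578 × 697 = 3190866.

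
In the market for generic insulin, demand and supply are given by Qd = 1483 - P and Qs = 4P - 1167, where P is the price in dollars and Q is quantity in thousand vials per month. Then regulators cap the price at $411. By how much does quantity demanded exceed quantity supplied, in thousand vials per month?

595

Equilibrium: 1483 - P = 4P - 1167, so 2650 = 5P and P* = 530, Q* = 953.
The ceiling of 411 is below the equilibrium price 530, so it binds.
At P = 411: Qd = 1483 - 411 = 1072 and Qs = 4·411 - 1167 = 477.
Shortage = Qd - Qs = 1072 - 477 = 595.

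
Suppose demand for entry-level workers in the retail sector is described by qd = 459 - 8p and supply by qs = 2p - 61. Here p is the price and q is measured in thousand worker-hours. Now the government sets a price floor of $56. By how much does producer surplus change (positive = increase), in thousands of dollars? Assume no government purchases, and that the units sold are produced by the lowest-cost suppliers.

-212

In a free market, 459 - 8p = 2p - 61 gives the equilibrium p* = 52, q* = 43.
Since 56 > 52, the floor is binding.
At p = 56: qd = 459 - 8·56 = 11 and qs = 2·56 - 61 = 51.
Producer surplus without the control is ½ · (52 - 30.5) · 43 = 462.25.
With the floor, 11 units are sold at 56. The supply price at q = 11 is 36, so PS = ½ · [(56 - 30.5) + (56 - 36)] · 11 = 250.25.
Change in producer surplus = 250.25 - 462.25 = -212.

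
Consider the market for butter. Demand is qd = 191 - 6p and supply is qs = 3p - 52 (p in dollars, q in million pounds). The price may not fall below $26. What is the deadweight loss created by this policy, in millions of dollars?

0

Setting quantity demanded equal to quantity supplied, 191 - 6p = 3p - 52, gives p* = 27 and q* = 29.
Since 26 is below p* = 27, the floor does not bind and the free-market outcome prevails.
Since the control does not bind, no trades are prevented and deadweight loss is zero.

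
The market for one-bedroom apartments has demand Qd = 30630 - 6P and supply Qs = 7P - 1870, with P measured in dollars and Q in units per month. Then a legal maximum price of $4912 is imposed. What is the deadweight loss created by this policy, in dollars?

0

Equilibrium: 30630 - 6P = 7P - 1870, so 32500 = 13P and P* = 2500, Q* = 15630.
Since 4912 is above P* = 2500, the ceiling does not bind and the free-market outcome prevails.
Since the control does not bind, no trades are prevented and deadweight loss is zero.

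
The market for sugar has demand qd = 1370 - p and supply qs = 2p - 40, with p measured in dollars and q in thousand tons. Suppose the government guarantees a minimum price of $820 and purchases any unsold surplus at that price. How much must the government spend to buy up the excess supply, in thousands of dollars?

In a free market, 1370 - p = 2p - 40 gives the equilibrium p* = 470, q* = 900.
The floor of 820 is above the equilibrium price 470, so it binds.
At p = 820: qd = 1370 - 820 = 550 and qs = 2·820 - 40 = 1600.
Surplus = qs - qd = 1050.
Government expenditure = surplus × support price = 1050 × 820 = 861000.

861000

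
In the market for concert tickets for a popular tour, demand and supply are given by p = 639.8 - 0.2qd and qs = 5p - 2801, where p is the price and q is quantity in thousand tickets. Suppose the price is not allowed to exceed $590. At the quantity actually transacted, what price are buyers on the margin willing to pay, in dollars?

610

Rearranging demand gives qd = 3199 - 5p. Equilibrium: 3199 - 5p = 5p - 2801, so 6000 = 10p and p* = 600, q* = 199.
Because the ceiling (590) lies below the market-clearing price, it is binding.
At p = 590: qd = 3199 - 5·590 = 249 and qs = 5·590 - 2801 = 149.
Only 149 units reach the market. On the demand curve, the marginal buyer's willingness to pay at q = 149 is (3199 - 149)/5 = 610.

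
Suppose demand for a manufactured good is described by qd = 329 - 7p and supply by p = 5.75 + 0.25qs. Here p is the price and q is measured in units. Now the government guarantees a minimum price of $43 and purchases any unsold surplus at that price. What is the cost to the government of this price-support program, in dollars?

5203

Rearranging supply gives qs = 4p - 23. Without the control the market clears where 329 - 7p = 4p - 23, i.e. p* = 32 and q* = 105.
Because the floor (43) lies above the market-clearing price, it is binding.
At p = 43: qd = 329 - 7·43 = 28 and qs = 4·43 - 23 = 149.
Surplus = qs - qd = 121.
Government expenditure = surplus × support price = 121 × 43 = 5203.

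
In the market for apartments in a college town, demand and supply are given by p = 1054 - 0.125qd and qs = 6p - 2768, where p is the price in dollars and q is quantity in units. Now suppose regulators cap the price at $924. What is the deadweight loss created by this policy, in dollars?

Rearranging demand gives qd = 8432 - 8p. In a free market, 8432 - 8p = 6p - 2768 gives the equilibrium p* = 800, q* = 2032.
Since 924 is above p* = 800, the ceiling does not bind and the free-market outcome prevails.
Since the control does not bind, no trades are prevented and deadweight loss is zero.

0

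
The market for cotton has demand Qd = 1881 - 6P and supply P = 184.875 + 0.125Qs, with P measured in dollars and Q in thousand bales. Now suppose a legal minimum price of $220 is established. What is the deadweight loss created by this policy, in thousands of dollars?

Rearranging supply gives Qs = 8P - 1479. Without the control the market clears where 1881 - 6P = 8P - 1479, i.e. P* = 240 and Q* = 441.
Since 220 is below P* = 240, the floor does not bind and the free-market outcome prevails.
Since the control does not bind, no trades are prevented and deadweight loss is zero.

0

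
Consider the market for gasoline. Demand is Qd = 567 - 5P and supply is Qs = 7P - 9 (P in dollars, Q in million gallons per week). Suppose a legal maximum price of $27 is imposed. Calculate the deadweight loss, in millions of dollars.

3704.4

In a free market, 567 - 5P = 7P - 9 gives the equilibrium P* = 48, Q* = 327.
Because the ceiling (27) lies below the market-clearing price, it is binding.
At P = 27: Qd = 567 - 5·27 = 432 and Qs = 7·27 - 9 = 180.
Quantity traded falls to 180. At Q = 180 the demand price is (567 - 180)/5 = 77.4 and the supply price is (9 + 180)/7 = 27.
Deadweight loss = ½ · (77.4 - 27) · (327 - 180) = ½ · 50.4 · 147 = 3704.4.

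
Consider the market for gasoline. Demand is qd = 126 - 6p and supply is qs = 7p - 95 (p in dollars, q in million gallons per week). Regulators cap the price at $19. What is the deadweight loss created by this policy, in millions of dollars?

0

In a free market, 126 - 6p = 7p - 95 gives the equilibrium p* = 17, q* = 24.
Since 19 is above p* = 17, the ceiling does not bind and the free-market outcome prevails.
Since the control does not bind, no trades are prevented and deadweight loss is zero.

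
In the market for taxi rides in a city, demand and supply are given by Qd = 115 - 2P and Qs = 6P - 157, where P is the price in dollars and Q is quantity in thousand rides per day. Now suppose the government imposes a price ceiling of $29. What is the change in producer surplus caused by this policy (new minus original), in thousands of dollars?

Without the control the market clears where 115 - 2P = 6P - 157, i.e. P* = 34 and Q* = 47.
Since 29 < 34, the ceiling is binding.
At P = 29: Qd = 115 - 2·29 = 57 and Qs = 6·29 - 157 = 17.
Producer surplus without the control is ½ · (34 - 157/6) · 47 = 2209/12.
With the ceiling, producers sell 17 units at 29, so PS = ½ · (29 - 157/6) · 17 = 289/12.
Change in producer surplus = 289/12 - 2209/12 = -160.

-160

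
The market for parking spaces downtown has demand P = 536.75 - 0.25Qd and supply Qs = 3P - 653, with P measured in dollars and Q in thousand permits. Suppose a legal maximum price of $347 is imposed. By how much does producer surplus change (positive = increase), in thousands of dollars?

Rearranging demand gives Qd = 2147 - 4P. Setting quantity demanded equal to quantity supplied, 2147 - 4P = 3P - 653, gives P* = 400 and Q* = 547.
Since 347 < 400, the ceiling is binding.
At P = 347: Qd = 2147 - 4·347 = 759 and Qs = 3·347 - 653 = 388.
Producer surplus without the control is ½ · (400 - 653/3) · 547 = 299209/6.
With the ceiling, producers sell 388 units at 347, so PS = ½ · (347 - 653/3) · 388 = 75272/3.
Change in producer surplus = 75272/3 - 299209/6 = -24777.5.

-24777.5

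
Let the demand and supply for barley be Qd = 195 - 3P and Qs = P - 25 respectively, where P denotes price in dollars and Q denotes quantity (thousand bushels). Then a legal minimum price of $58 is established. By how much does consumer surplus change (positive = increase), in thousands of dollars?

-76.5

In a free market, 195 - 3P = P - 25 gives the equilibrium P* = 55, Q* = 30.
The floor of 58 is above the equilibrium price 55, so it binds.
At P = 58: Qd = 195 - 3·58 = 21 and Qs = 58 - 25 = 33.
Consumer surplus without the control is ½ · (65 - 55) · 30 = 150.
With the floor, consumers buy 21 units at 58, so CS = ½ · (65 - 58) · 21 = 73.5.
Change in consumer surplus = 73.5 - 150 = -76.5.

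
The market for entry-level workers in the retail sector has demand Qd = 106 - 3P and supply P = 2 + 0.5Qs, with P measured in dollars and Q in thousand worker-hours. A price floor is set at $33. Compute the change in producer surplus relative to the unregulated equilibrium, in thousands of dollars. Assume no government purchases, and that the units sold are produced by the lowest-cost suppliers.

-195.25

Rearranging supply gives Qs = 2P - 4. Without the control the market clears where 106 - 3P = 2P - 4, i.e. P* = 22 and Q* = 40.
Since 33 > 22, the floor is binding.
At P = 33: Qd = 106 - 3·33 = 7 and Qs = 2·33 - 4 = 62.
Producer surplus without the control is ½ · (22 - 2) · 40 = 400.
With the floor, 7 units are sold at 33. The supply price at Q = 7 is 5.5, so PS = ½ · [(33 - 2) + (33 - 5.5)] · 7 = 204.75.
Change in producer surplus = 204.75 - 400 = -195.25.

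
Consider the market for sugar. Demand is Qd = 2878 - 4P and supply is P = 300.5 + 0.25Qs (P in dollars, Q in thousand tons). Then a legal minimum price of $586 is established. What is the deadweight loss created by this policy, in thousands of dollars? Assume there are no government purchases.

23104

Rearranging supply gives Qs = 4P - 1202. Setting quantity demanded equal to quantity supplied, 2878 - 4P = 4P - 1202, gives P* = 510 and Q* = 838.
Since 586 > 510, the floor is binding.
At P = 586: Qd = 2878 - 4·586 = 534 and Qs = 4·586 - 1202 = 1142.
Quantity traded falls to 534. At Q = 534 the demand price is (2878 - 534)/4 = 586 and the supply price is (1202 + 534)/4 = 434.
Deadweight loss = ½ · (586 - 434) · (838 - 534) = ½ · 152 · 304 = 23104.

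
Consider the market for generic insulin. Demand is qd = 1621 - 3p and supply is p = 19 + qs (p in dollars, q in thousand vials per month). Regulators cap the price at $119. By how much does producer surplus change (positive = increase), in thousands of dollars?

-71440.5

Rearranging supply gives qs = p - 19. In a free market, 1621 - 3p = p - 19 gives the equilibrium p* = 410, q* = 391.
Because the ceiling (119) lies below the market-clearing price, it is binding.
At p = 119: qd = 1621 - 3·119 = 1264 and qs = 119 - 19 = 100.
Producer surplus without the control is ½ · (410 - 19) · 391 = 76440.5.
With the ceiling, producers sell 100 units at 119, so PS = ½ · (119 - 19) · 100 = 5000.
Change in producer surplus = 5000 - 76440.5 = -71440.5.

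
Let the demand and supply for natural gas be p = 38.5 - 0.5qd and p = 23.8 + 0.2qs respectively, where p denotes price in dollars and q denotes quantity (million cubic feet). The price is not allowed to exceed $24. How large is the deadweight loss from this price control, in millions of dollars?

Rearranging demand gives qd = 77 - 2p; rearranging supply gives qs = 5p - 119. Setting quantity demanded equal to quantity supplied, 77 - 2p = 5p - 119, gives p* = 28 and q* = 21.
Because the ceiling (24) lies below the market-clearing price, it is binding.
At p = 24: qd = 77 - 2·24 = 29 and qs = 5·24 - 119 = 1.
Quantity traded falls to 1. At q = 1 the demand price is (77 - 1)/2 = 38 and the supply price is (119 + 1)/5 = 24.
Deadweight loss = ½ · (38 - 24) · (21 - 1) = ½ · 14 · 20 = 140.

140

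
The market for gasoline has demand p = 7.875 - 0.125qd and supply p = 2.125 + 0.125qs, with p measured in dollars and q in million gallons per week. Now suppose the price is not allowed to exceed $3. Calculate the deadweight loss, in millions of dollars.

Rearranging demand gives qd = 63 - 8p; rearranging supply gives qs = 8p - 17. In a free market, 63 - 8p = 8p - 17 gives the equilibrium p* = 5, q* = 23.
Because the ceiling (3) lies below the market-clearing price, it is binding.
At p = 3: qd = 63 - 8·3 = 39 and qs = 8·3 - 17 = 7.
Quantity traded falls to 7. At q = 7 the demand price is (63 - 7)/8 = 7 and the supply price is (17 + 7)/8 = 3.
Deadweight loss = ½ · (7 - 3) · (23 - 7) = ½ · 4 · 16 = 32.

32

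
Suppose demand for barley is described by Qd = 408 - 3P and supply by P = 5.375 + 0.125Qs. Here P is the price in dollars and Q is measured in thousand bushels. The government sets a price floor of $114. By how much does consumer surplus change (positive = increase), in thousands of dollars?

Rearranging supply gives Qs = 8P - 43. Setting quantity demanded equal to quantity supplied, 408 - 3P = 8P - 43, gives P* = 41 and Q* = 285.
Since 114 > 41, the floor is binding.
At P = 114: Qd = 408 - 3·114 = 66 and Qs = 8·114 - 43 = 869.
Consumer surplus without the control is ½ · (136 - 41) · 285 = 13537.5.
With the floor, consumers buy 66 units at 114, so CS = ½ · (136 - 114) · 66 = 726.
Change in consumer surplus = 726 - 13537.5 = -12811.5.

-12811.5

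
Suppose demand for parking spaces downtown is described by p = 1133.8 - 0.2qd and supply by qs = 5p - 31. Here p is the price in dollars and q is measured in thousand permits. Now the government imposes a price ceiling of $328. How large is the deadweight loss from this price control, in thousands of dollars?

Rearranging demand gives qd = 5669 - 5p. Without the control the market clears where 5669 - 5p = 5p - 31, i.e. p* = 570 and q* = 2819.
Because the ceiling (328) lies below the market-clearing price, it is binding.
At p = 328: qd = 5669 - 5·328 = 4029 and qs = 5·328 - 31 = 1609.
Quantity traded falls to 1609. At q = 1609 the demand price is (5669 - 1609)/5 = 812 and the supply price is (31 + 1609)/5 = 328.
Deadweight loss = ½ · (812 - 328) · (2819 - 1609) = ½ · 484 · 1210 = 292820.

292820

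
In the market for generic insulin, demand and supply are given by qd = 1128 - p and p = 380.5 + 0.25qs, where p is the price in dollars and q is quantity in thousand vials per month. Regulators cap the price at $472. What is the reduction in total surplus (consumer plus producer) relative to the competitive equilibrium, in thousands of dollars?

33640

Rearranging supply gives qs = 4p - 1522. Without the control the market clears where 1128 - p = 4p - 1522, i.e. p* = 530 and q* = 598.
Since 472 < 530, the ceiling is binding.
At p = 472: qd = 1128 - 472 = 656 and qs = 4·472 - 1522 = 366.
Quantity traded falls to 366. At q = 366 the demand price is 1128 - 366 = 762 and the supply price is (1522 + 366)/4 = 472.
Deadweight loss = ½ · (762 - 472) · (598 - 366) = ½ · 290 · 232 = 33640.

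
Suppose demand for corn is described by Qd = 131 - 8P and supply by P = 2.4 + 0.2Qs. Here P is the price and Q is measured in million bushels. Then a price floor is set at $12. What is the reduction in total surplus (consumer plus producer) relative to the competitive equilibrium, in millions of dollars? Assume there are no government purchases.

10.4

Rearranging supply gives Qs = 5P - 12. Equilibrium: 131 - 8P = 5P - 12, so 143 = 13P and P* = 11, Q* = 43.
Since 12 > 11, the floor is binding.
At P = 12: Qd = 131 - 8·12 = 35 and Qs = 5·12 - 12 = 48.
Quantity traded falls to 35. At Q = 35 the demand price is (131 - 35)/8 = 12 and the supply price is (12 + 35)/5 = 9.4.
Deadweight loss = ½ · (12 - 9.4) · (43 - 35) = ½ · 2.6 · 8 = 10.4.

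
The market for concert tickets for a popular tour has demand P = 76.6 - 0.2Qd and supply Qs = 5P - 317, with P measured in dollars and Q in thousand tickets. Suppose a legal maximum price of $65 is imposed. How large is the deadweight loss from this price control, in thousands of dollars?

125

Rearranging demand gives Qd = 383 - 5P. Without the control the market clears where 383 - 5P = 5P - 317, i.e. P* = 70 and Q* = 33.
The ceiling of 65 is below the equilibrium price 70, so it binds.
At P = 65: Qd = 383 - 5·65 = 58 and Qs = 5·65 - 317 = 8.
Quantity traded falls to 8. At Q = 8 the demand price is (383 - 8)/5 = 75 and the supply price is (317 + 8)/5 = 65.
Deadweight loss = ½ · (75 - 65) · (33 - 8) = ½ · 10 · 25 = 125.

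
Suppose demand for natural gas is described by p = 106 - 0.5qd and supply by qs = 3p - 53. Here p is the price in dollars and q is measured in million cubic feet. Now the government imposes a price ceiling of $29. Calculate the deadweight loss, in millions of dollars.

2160

Rearranging demand gives qd = 212 - 2p. Without the control the market clears where 212 - 2p = 3p - 53, i.e. p* = 53 and q* = 106.
The ceiling of 29 is below the equilibrium price 53, so it binds.
At p = 29: qd = 212 - 2·29 = 154 and qs = 3·29 - 53 = 34.
Quantity traded falls to 34. At q = 34 the demand price is (212 - 34)/2 = 89 and the supply price is (53 + 34)/3 = 29.
Deadweight loss = ½ · (89 - 29) · (106 - 34) = ½ · 60 · 72 = 2160.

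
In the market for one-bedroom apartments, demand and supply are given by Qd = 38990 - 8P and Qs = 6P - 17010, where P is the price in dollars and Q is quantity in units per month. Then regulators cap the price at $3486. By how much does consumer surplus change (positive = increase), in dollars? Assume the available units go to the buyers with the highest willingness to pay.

Without the control the market clears where 38990 - 8P = 6P - 17010, i.e. P* = 4000 and Q* = 6990.
Since 3486 < 4000, the ceiling is binding.
At P = 3486: Qd = 38990 - 8·3486 = 11102 and Qs = 6·3486 - 17010 = 3906.
Consumer surplus without the control is ½ · (4873.75 - 4000) · 6990 = 3053756.25.
With the ceiling, 3906 units are sold at 3486 (assume they go to the highest-value buyers). The demand price at Q = 3906 is 4385.5, so CS = ½ · [(4873.75 - 3486) + (4385.5 - 3486)] · 3906 = 4466999.25.
Change in consumer surplus = 4466999.25 - 3053756.25 = 1413243.

1413243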